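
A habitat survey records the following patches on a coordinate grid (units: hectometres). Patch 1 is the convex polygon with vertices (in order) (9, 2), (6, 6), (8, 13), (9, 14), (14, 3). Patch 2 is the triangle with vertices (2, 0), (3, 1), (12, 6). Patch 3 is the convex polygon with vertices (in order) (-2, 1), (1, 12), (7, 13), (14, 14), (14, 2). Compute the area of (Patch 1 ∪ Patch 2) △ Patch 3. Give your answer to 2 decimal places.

|Patch 1 ∪ Patch 2| = 52.1105.
|(Patch 1 ∪ Patch 2) ∩ Patch 3| = 51.1308.
|(Patch 1 ∪ Patch 2) △ Patch 3| = 52.1105 + 165 − 102.2617 = 114.85.

114.85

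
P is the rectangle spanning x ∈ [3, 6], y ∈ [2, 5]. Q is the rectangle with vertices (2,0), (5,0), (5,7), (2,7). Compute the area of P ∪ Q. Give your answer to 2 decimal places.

24.00

By inclusion–exclusion:
Individual areas: |P| = 9, |Q| = 21.
|P∩Q|: x∈[3,5], y∈[2,5] → 2·3 = 6.
|P ∪ Q| = 30 − 6 = 24.00.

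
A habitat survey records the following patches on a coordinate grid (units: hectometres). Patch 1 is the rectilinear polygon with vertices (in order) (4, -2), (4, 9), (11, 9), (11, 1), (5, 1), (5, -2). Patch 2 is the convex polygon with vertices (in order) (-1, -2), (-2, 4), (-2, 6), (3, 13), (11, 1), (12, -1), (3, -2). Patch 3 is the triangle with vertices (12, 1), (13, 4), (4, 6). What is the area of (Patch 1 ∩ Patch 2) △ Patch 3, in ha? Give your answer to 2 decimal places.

|Patch 1 ∩ Patch 2| = 37.5.
|(Patch 1 ∩ Patch 2) ∩ Patch 3| = 5.4488.
|(Patch 1 ∩ Patch 2) △ Patch 3| = 37.5 + 14.5 − 10.8975 = 41.10.

41.10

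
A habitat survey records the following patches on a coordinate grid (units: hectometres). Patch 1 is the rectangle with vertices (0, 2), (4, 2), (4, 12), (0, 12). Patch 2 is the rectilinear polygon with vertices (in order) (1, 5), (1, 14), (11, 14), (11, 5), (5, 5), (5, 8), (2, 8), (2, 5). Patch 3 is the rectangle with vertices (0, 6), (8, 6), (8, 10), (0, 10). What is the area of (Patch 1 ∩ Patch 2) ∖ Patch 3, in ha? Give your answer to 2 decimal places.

7.00

|Patch 1 ∩ Patch 2| = 15.
|(Patch 1 ∩ Patch 2) ∩ Patch 3| = 8.
|(Patch 1 ∩ Patch 2) ∖ Patch 3| = 15 − 8 = 7.00.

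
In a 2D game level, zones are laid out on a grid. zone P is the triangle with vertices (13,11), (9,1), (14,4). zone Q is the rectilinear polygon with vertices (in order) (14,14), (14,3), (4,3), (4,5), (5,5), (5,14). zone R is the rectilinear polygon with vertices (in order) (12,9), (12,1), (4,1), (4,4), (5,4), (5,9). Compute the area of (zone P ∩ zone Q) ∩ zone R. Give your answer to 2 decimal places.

6.05

The region (zone P ∩ zone Q) ∩ zone R is the polygon with vertices (9.8,3), (12,8.5), (12,3).
By the shoelace formula its area is 6.05.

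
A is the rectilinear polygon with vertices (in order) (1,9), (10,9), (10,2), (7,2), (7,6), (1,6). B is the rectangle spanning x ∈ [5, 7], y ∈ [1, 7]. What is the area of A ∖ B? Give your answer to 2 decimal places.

|A| = 39, |A∩B| = 2.
|A ∖ B| = |A| − |A∩B| = 39 − 2 = 37.00.

37.00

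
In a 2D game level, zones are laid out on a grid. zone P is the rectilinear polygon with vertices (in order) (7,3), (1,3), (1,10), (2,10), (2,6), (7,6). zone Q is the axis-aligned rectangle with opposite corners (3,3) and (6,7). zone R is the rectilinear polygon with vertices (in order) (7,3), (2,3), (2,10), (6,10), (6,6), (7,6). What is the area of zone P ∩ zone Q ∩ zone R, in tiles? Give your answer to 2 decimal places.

The intersection is the polygon with vertices (3,6), (6,6), (6,3), (3,3).
By the shoelace formula its area is 9.00.

9.00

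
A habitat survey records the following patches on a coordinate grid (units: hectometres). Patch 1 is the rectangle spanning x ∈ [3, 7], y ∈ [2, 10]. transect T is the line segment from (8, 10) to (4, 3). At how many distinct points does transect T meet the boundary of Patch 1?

1

The segment meets the boundary at (7,8.25).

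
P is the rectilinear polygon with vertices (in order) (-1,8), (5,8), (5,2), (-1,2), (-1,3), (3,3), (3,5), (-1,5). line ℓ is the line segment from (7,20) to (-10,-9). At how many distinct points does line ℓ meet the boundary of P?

The segment meets the boundary at (-1,6.353), (-0.034,8).

2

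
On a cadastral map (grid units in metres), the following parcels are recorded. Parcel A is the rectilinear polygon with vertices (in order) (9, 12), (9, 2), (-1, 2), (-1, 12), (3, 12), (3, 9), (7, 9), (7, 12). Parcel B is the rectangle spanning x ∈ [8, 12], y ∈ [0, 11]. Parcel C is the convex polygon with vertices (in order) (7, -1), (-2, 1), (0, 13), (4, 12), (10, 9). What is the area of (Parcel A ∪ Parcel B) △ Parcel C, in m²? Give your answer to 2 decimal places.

|Parcel A ∪ Parcel B| = 123.
|(Parcel A ∪ Parcel B) ∩ Parcel C| = 81.8167.
|(Parcel A ∪ Parcel B) △ Parcel C| = 123 + 115 − 163.6333 = 74.37.

74.37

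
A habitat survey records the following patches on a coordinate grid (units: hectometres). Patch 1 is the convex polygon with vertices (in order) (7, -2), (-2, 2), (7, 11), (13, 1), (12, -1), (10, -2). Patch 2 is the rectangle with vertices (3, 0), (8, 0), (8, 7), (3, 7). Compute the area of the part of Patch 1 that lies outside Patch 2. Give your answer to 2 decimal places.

68.50

|Patch 1| = 103.5, |Patch 1∩Patch 2| = 35.
|Patch 1 ∖ Patch 2| = |Patch 1| − |Patch 1∩Patch 2| = 103.5 − 35 = 68.50.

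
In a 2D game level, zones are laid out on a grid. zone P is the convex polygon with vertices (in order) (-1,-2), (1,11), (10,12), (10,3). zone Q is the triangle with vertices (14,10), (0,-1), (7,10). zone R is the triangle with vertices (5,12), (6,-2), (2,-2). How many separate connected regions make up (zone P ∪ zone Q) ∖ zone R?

2

(zone P ∪ zone Q) ∖ zone R splits into 2 disjoint pieces (area 42.6566, area 51.1939).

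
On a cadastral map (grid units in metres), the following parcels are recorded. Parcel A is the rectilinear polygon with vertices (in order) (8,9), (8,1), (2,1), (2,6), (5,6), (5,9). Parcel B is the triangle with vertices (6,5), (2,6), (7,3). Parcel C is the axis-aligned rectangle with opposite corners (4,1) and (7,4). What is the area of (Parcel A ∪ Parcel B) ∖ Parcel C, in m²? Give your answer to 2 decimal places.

30.00

|Parcel A ∪ Parcel B| = 39.
|(Parcel A ∪ Parcel B) ∩ Parcel C| = 9.
|(Parcel A ∪ Parcel B) ∖ Parcel C| = 39 − 9 = 30.00.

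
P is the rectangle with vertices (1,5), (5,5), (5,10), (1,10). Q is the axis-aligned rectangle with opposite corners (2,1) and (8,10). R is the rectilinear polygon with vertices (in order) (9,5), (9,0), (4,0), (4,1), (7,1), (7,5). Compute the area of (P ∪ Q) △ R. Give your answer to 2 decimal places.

|P ∪ Q| = 59.
|(P ∪ Q) ∩ R| = 4.
|(P ∪ Q) △ R| = 59 + 13 − 8 = 64.00.

64.00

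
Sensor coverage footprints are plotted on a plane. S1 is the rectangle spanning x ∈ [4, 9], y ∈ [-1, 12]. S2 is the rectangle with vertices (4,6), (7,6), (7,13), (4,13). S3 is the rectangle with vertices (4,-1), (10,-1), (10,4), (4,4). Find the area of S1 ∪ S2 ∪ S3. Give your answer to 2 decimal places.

By inclusion–exclusion:
Individual areas: |S1| = 65, |S2| = 21, |S3| = 30.
|S1∩S2|: x∈[4,7], y∈[6,12] → 3·6 = 18.
|S1∩S3|: x∈[4,9], y∈[-1,4] → 5·5 = 25.
|S2∩S3| = 0 (no overlap).
|S1∩S2∩S3| = 0.
|S1 ∪ S2 ∪ S3| = 116 − 43 + 0 = 73.00.

73.00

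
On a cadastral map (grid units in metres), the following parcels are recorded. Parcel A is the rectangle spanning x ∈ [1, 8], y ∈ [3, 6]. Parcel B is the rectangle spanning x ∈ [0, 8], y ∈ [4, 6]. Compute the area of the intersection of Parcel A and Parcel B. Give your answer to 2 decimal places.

14.00

|Parcel A∩Parcel B|: x∈[1,8], y∈[4,6] → 7·2 = 14.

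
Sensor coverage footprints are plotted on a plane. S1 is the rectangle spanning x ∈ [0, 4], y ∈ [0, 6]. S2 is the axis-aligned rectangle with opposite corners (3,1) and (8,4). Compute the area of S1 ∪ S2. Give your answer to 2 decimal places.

36.00

By inclusion–exclusion:
Individual areas: |S1| = 24, |S2| = 15.
|S1∩S2|: x∈[3,4], y∈[1,4] → 1·3 = 3.
|S1 ∪ S2| = 39 − 3 = 36.00.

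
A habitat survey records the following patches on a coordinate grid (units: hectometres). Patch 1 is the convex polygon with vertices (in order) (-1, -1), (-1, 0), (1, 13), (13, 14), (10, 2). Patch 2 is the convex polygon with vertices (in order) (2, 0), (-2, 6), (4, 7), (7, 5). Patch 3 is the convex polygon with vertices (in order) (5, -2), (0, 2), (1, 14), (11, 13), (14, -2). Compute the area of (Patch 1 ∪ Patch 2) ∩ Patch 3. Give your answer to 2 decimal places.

129.07

The region (Patch 1 ∪ Patch 2) ∩ Patch 3 is the polygon with vertices (1,13), (6.455,13.454), (11,13), (11.778,9.111), (10,2), (2.542,-0.034), (0,2), (0.818,11.818).
By the shoelace formula its area is 129.07.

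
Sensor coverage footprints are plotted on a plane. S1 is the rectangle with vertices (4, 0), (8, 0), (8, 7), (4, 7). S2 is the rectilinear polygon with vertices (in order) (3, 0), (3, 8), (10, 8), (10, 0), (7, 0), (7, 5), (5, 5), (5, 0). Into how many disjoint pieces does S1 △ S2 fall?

2

S1 △ S2 splits into 2 disjoint pieces (area 28, area 10).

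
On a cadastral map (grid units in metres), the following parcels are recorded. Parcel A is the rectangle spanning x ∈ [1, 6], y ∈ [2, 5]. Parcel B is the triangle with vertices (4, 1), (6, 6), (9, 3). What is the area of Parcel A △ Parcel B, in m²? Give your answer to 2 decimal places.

|Parcel A| = 15, |Parcel B| = 10.5, |Parcel A∩Parcel B| = 3.
|Parcel A △ Parcel B| = |Parcel A| + |Parcel B| − 2·|Parcel A∩Parcel B| = 15 + 10.5 − 6 = 19.50.

19.50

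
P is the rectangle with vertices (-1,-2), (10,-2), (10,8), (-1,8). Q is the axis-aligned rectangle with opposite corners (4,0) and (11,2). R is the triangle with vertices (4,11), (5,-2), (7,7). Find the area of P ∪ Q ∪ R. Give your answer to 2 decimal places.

By inclusion–exclusion:
Individual areas: |P| = 110, |Q| = 14, |R| = 17.5.
|P∩Q|: x∈[4,10], y∈[0,2] → 6·2 = 12.
|P∩R| = 14.4712.
|Q∩R| = 1.7949.
|P∩Q∩R| = 1.7949.
|P ∪ Q ∪ R| = 141.5 − 28.266 + 1.7949 = 115.03.

115.03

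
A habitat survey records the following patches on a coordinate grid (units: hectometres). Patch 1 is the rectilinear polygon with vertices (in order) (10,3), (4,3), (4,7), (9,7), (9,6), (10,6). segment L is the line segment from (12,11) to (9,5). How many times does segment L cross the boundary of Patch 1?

The segment meets the boundary at (9.5,6).

1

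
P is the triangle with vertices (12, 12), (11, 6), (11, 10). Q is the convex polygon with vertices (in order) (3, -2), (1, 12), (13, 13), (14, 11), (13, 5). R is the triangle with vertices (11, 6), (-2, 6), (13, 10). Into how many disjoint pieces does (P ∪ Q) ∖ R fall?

(P ∪ Q) ∖ R is a single connected region.

1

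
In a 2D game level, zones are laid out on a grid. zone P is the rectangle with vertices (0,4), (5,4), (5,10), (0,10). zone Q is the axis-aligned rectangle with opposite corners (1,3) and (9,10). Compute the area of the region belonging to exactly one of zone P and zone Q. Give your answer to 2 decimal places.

|zone P∩zone Q|: x∈[1,5], y∈[4,10] → 4·6 = 24.
|zone P △ zone Q| = |zone P| + |zone Q| − 2·|zone P∩zone Q| = 30 + 56 − 48 = 38.00.

38.00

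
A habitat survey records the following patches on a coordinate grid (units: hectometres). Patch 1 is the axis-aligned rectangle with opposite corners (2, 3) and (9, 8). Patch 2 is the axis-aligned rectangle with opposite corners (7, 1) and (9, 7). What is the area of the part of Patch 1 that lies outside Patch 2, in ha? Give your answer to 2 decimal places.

|Patch 1∩Patch 2|: x∈[7,9], y∈[3,7] → 2·4 = 8.
|Patch 1| = 35.
|Patch 1 ∖ Patch 2| = |Patch 1| − |Patch 1∩Patch 2| = 35 − 8 = 27.00.

27.00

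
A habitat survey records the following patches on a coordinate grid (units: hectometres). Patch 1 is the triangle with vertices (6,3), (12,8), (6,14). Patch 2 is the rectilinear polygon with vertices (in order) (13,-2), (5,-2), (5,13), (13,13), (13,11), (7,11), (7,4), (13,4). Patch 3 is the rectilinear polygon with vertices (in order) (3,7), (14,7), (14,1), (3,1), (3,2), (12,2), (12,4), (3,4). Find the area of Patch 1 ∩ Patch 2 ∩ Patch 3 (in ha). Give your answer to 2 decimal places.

3.00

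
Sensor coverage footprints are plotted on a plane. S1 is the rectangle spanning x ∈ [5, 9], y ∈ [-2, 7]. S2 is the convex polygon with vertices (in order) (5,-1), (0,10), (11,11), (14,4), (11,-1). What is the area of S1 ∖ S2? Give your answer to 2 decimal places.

4.00

|S1| = 36, |S1∩S2| = 32.
|S1 ∖ S2| = |S1| − |S1∩S2| = 36 − 32 = 4.00.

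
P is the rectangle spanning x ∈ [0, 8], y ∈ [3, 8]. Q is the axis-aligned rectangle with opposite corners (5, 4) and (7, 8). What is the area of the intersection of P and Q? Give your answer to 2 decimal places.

|P∩Q|: x∈[5,7], y∈[4,8] → 2·4 = 8.

8.00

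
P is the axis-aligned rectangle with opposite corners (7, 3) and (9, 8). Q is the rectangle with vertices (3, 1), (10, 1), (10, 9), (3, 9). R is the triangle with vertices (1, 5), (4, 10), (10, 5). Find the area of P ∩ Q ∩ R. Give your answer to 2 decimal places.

3.33

The intersection is the polygon with vertices (7,7.5), (9,5.833), (9,5), (7,5).
By the shoelace formula its area is 3.33.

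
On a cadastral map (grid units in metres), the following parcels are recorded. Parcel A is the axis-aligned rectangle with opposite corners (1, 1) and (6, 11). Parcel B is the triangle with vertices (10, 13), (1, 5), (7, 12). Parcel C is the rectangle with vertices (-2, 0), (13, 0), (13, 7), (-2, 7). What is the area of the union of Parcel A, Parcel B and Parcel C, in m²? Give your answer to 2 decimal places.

129.03

By inclusion–exclusion:
Individual areas: |Parcel A| = 50, |Parcel B| = 7.5, |Parcel C| = 105.
|Parcel A∩Parcel B| = 3.4722.
|Parcel A∩Parcel C|: x∈[1,6], y∈[1,7] → 5·6 = 30.
|Parcel B∩Parcel C| = 0.5357.
|Parcel A∩Parcel B∩Parcel C| = 0.5357.
|Parcel A ∪ Parcel B ∪ Parcel C| = 162.5 − 34.0079 + 0.5357 = 129.03.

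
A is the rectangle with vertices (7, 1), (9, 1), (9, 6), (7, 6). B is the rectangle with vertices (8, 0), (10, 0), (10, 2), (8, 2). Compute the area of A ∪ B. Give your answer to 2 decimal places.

By inclusion–exclusion:
Individual areas: |A| = 10, |B| = 4.
|A∩B|: x∈[8,9], y∈[1,2] → 1·1 = 1.
|A ∪ B| = 14 − 1 = 13.00.

13.00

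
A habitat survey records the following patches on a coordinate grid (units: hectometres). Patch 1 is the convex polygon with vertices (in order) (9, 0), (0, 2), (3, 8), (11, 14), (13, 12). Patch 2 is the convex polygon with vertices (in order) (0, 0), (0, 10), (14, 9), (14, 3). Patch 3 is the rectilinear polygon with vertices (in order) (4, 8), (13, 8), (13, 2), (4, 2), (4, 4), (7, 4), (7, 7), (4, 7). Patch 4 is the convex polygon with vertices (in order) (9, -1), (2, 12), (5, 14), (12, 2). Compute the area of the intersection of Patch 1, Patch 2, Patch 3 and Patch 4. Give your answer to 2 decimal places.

19.40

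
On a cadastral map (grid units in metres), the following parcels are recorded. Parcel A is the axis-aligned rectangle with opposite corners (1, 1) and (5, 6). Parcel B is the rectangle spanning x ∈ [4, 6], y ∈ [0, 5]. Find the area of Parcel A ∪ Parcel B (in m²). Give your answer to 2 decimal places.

By inclusion–exclusion:
Individual areas: |Parcel A| = 20, |Parcel B| = 10.
|Parcel A∩Parcel B|: x∈[4,5], y∈[1,5] → 1·4 = 4.
|Parcel A ∪ Parcel B| = 30 − 4 = 26.00.

26.00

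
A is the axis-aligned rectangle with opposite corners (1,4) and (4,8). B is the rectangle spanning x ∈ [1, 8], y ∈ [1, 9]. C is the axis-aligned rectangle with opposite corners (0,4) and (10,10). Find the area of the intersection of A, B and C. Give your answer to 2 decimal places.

12.00

The intersection is the polygon with vertices (4,4), (1,4), (1,8), (4,8).
By the shoelace formula its area is 12.00.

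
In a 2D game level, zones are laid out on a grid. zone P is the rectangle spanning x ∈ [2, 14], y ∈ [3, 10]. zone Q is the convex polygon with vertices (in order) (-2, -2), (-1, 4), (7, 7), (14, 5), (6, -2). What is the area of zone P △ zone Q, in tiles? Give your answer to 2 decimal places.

|zone P| = 84, |zone Q| = 91, |zone P∩zone Q| = 34.0268.
|zone P △ zone Q| = |zone P| + |zone Q| − 2·|zone P∩zone Q| = 84 + 91 − 68.0536 = 106.95.

106.95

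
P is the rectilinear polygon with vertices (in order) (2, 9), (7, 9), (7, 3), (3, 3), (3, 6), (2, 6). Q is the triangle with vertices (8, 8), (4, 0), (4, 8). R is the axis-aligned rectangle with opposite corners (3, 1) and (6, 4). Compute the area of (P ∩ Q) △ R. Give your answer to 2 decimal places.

|P ∩ Q| = 12.75.
|(P ∩ Q) ∩ R| = 1.75.
|(P ∩ Q) △ R| = 12.75 + 9 − 3.5 = 18.25.

18.25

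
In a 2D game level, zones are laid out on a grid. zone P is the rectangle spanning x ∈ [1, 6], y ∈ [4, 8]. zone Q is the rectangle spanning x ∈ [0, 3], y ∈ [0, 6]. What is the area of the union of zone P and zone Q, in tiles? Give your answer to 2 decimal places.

By inclusion–exclusion:
Individual areas: |zone P| = 20, |zone Q| = 18.
|zone P∩zone Q|: x∈[1,3], y∈[4,6] → 2·2 = 4.
|zone P ∪ zone Q| = 38 − 4 = 34.00.

34.00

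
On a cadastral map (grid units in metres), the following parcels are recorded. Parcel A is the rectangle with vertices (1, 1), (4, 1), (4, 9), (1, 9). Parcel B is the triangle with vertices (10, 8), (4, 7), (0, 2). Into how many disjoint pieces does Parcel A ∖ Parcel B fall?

2

Parcel A ∖ Parcel B splits into 2 disjoint pieces (area 7.5, area 11.625).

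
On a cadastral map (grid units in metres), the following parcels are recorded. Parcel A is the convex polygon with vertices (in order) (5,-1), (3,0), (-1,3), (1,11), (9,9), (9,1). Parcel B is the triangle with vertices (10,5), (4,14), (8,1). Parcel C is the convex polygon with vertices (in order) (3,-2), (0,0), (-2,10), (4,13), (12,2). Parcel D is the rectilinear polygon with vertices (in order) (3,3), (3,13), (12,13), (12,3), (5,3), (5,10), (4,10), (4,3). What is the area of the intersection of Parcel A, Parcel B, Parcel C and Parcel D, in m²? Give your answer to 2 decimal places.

The intersection is the polygon with vertices (5.25,9.938), (6.444,9.639), (9,6.125), (9,3), (7.385,3).
By the shoelace formula its area is 13.18.

13.18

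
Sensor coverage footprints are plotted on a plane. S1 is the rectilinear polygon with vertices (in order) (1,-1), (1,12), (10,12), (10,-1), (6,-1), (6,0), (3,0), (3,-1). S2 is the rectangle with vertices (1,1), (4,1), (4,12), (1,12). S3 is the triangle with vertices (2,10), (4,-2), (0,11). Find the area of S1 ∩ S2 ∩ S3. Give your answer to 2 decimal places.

The intersection is the polygon with vertices (3.077,1), (1,7.75), (1,10.5), (2,10), (3.5,1).
By the shoelace formula its area is 8.99.

8.99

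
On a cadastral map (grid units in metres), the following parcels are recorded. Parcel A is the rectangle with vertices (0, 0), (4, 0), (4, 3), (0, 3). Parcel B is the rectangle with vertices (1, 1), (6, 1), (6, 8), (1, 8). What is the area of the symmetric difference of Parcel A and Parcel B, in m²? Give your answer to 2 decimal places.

35.00

|Parcel A∩Parcel B|: x∈[1,4], y∈[1,3] → 3·2 = 6.
|Parcel A △ Parcel B| = |Parcel A| + |Parcel B| − 2·|Parcel A∩Parcel B| = 12 + 35 − 12 = 35.00.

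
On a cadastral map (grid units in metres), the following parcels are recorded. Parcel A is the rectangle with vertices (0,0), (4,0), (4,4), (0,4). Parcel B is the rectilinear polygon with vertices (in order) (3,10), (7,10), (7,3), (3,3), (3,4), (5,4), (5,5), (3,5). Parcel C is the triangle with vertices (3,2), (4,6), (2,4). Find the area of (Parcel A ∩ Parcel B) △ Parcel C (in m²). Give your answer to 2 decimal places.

3.25

|Parcel A ∩ Parcel B| = 1.
|(Parcel A ∩ Parcel B) ∩ Parcel C| = 0.375.
|(Parcel A ∩ Parcel B) △ Parcel C| = 1 + 3 − 0.75 = 3.25.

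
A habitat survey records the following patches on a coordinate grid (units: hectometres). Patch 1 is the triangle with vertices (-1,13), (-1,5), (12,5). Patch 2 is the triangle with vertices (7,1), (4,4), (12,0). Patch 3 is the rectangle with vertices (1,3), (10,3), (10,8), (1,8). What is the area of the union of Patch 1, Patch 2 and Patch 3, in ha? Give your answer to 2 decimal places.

By inclusion–exclusion:
Individual areas: |Patch 1| = 52, |Patch 2| = 6, |Patch 3| = 45.
|Patch 1∩Patch 2| = 0.
|Patch 1∩Patch 3| = 24.4567.
|Patch 2∩Patch 3| = 0.5.
|Patch 1∩Patch 2∩Patch 3| = 0.
|Patch 1 ∪ Patch 2 ∪ Patch 3| = 103 − 24.9567 + 0 = 78.04.

78.04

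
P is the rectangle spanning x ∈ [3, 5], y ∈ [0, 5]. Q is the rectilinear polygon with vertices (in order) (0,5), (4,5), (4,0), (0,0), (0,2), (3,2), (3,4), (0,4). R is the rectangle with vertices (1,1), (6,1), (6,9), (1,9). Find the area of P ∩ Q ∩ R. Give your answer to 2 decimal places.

The intersection is the polygon with vertices (4,1), (3,1), (3,2), (3,4), (3,5), (4,5).
By the shoelace formula its area is 4.00.

4.00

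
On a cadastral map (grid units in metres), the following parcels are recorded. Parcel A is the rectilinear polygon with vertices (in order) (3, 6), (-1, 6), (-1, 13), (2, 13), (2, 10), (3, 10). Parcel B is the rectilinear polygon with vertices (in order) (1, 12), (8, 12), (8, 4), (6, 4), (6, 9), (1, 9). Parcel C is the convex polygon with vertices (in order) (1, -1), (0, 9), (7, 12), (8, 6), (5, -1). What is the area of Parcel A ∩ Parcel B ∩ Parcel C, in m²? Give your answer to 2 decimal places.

1.62

The intersection is the polygon with vertices (3,10), (3,9), (1,9), (1,9.429), (2.333,10).
By the shoelace formula its area is 1.62.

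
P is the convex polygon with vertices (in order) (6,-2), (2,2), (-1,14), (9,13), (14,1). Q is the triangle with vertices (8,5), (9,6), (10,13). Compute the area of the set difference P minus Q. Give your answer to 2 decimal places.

|P| = 150, |P∩Q| = 2.8564.
|P ∖ Q| = |P| − |P∩Q| = 150 − 2.8564 = 147.14.

147.14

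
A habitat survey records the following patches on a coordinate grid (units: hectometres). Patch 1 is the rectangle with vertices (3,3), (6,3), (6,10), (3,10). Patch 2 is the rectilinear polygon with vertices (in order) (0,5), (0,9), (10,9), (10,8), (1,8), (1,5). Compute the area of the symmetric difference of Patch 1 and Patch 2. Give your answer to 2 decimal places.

28.00

|Patch 1| = 21, |Patch 2| = 13, |Patch 1∩Patch 2| = 3.
|Patch 1 △ Patch 2| = |Patch 1| + |Patch 2| − 2·|Patch 1∩Patch 2| = 21 + 13 − 6 = 28.00.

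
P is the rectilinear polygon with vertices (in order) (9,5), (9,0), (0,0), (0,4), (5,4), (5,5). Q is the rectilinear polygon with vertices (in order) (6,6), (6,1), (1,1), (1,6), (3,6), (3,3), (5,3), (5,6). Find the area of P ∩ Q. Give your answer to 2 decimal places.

14.00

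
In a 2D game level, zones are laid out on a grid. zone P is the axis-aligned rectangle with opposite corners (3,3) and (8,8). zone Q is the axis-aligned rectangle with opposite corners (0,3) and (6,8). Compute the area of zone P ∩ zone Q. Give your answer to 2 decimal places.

|zone P∩zone Q|: x∈[3,6], y∈[3,8] → 3·5 = 15.

15.00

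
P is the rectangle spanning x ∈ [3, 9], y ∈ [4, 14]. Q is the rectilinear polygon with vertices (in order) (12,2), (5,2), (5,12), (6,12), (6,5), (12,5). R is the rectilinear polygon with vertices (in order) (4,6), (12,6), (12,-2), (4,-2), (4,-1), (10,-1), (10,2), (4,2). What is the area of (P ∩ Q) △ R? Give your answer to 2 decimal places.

47.00

|P ∩ Q| = 11.
|(P ∩ Q) ∩ R| = 5.
|(P ∩ Q) △ R| = 11 + 46 − 10 = 47.00.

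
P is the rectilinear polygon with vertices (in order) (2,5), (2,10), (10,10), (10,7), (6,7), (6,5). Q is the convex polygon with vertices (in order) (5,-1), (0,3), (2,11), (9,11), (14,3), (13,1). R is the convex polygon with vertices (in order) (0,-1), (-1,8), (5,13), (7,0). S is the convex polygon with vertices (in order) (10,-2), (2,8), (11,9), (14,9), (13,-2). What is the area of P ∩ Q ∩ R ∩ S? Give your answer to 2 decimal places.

The intersection is the polygon with vertices (6,6.5), (6,5), (4.4,5), (2,8), (5.706,8.412).
By the shoelace formula its area is 9.00.

9.00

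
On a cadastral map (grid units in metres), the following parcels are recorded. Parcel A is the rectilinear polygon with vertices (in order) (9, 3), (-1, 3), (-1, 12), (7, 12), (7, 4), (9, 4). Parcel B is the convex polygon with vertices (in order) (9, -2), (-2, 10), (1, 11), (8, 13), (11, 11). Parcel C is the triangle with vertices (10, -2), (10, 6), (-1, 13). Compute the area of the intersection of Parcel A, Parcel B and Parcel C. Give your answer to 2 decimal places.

23.38

The intersection is the polygon with vertices (1,11), (1.789,11.225), (7,7.909), (7,4), (9,4), (9,3), (6.333,3), (0.571,10.857).
By the shoelace formula its area is 23.38.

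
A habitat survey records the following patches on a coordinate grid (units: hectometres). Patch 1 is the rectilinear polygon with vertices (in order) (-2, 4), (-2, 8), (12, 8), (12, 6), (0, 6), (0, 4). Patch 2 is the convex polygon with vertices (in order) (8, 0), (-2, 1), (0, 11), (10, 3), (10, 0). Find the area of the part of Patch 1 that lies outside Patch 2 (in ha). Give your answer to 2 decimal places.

|Patch 1| = 32, |Patch 1∩Patch 2| = 14.
|Patch 1 ∖ Patch 2| = |Patch 1| − |Patch 1∩Patch 2| = 32 − 14 = 18.00.

18.00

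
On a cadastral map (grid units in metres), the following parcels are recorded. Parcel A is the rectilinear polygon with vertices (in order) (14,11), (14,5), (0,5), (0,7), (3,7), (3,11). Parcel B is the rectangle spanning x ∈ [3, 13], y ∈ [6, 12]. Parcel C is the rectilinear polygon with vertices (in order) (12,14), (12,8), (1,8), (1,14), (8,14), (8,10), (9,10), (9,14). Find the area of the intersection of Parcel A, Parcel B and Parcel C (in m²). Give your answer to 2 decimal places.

26.00

The intersection is the polygon with vertices (8,11), (8,10), (9,10), (9,11), (12,11), (12,8), (3,8), (3,11).
By the shoelace formula its area is 26.00.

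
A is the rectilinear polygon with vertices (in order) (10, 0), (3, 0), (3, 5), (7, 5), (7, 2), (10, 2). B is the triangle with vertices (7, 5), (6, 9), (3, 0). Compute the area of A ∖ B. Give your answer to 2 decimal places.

|A| = 26, |A∩B| = 5.8333.
|A ∖ B| = |A| − |A∩B| = 26 − 5.8333 = 20.17.

20.17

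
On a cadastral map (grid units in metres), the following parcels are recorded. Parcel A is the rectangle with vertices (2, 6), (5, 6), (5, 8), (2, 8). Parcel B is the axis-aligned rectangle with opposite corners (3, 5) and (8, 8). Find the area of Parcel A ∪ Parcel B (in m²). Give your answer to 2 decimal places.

By inclusion–exclusion:
Individual areas: |Parcel A| = 6, |Parcel B| = 15.
|Parcel A∩Parcel B|: x∈[3,5], y∈[6,8] → 2·2 = 4.
|Parcel A ∪ Parcel B| = 21 − 4 = 17.00.

17.00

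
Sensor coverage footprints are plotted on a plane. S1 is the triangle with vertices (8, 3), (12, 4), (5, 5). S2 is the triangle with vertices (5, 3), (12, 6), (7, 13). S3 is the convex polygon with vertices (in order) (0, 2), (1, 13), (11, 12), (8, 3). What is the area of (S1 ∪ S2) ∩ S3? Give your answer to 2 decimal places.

|S1 ∪ S2| = 35.862.
|(S1 ∪ S2) ∩ S3| = 26.39.

26.39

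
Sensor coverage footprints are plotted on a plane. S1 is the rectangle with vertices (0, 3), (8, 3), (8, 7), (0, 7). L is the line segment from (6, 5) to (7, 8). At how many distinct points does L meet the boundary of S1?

The segment meets the boundary at (6.667,7).

1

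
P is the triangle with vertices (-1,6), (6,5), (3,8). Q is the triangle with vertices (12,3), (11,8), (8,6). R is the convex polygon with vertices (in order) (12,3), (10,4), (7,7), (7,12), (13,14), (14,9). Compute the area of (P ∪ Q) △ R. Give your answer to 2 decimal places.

|P ∪ Q| = 17.5.
|(P ∪ Q) ∩ R| = 8.5.
|(P ∪ Q) △ R| = 17.5 + 54 − 17 = 54.50.

54.50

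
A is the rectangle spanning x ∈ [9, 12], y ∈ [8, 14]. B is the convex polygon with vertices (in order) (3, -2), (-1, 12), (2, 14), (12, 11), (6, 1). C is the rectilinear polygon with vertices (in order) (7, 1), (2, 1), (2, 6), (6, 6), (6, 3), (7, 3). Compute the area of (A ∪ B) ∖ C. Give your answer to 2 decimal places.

|A ∪ B| = 119.85.
|(A ∪ B) ∩ C| = 21.131.
|(A ∪ B) ∖ C| = 119.85 − 21.131 = 98.72.

98.72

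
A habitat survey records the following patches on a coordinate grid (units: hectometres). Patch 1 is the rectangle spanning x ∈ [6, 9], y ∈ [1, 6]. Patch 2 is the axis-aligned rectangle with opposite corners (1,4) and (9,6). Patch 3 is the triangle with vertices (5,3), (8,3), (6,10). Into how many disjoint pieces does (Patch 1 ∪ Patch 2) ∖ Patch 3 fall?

2

(Patch 1 ∪ Patch 2) ∖ Patch 3 splits into 2 disjoint pieces (area 10.2857, area 8.5714).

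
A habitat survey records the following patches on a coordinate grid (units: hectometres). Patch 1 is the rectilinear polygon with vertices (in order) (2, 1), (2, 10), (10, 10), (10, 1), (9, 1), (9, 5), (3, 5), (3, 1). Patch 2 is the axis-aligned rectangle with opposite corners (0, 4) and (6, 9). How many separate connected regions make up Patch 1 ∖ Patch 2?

2

Patch 1 ∖ Patch 2 splits into 2 disjoint pieces (area 3, area 28).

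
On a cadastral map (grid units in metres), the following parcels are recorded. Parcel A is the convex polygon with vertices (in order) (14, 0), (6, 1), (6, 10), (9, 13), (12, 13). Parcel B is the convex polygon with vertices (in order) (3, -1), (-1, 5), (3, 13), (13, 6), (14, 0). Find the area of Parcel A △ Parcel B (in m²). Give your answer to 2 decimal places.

98.18

|Parcel A| = 82.5, |Parcel B| = 131.5, |Parcel A∩Parcel B| = 57.9118.
|Parcel A △ Parcel B| = |Parcel A| + |Parcel B| − 2·|Parcel A∩Parcel B| = 82.5 + 131.5 − 115.8235 = 98.18.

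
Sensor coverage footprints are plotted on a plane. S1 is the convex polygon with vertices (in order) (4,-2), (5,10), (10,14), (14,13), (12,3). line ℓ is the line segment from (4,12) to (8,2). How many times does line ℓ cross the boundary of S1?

1

The segment meets the boundary at (4.966,9.586).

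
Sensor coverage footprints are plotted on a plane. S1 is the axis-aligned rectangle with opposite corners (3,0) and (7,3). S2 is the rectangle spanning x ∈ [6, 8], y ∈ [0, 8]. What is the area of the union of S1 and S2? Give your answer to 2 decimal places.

25.00

By inclusion–exclusion:
Individual areas: |S1| = 12, |S2| = 16.
|S1∩S2|: x∈[6,7], y∈[0,3] → 1·3 = 3.
|S1 ∪ S2| = 28 − 3 = 25.00.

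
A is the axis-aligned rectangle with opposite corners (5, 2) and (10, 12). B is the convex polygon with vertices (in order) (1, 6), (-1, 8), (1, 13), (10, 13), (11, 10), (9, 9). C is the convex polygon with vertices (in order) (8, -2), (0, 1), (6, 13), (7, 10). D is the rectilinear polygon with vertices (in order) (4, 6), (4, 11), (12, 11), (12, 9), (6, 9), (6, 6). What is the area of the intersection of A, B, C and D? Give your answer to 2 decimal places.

5.19

The intersection is the polygon with vertices (7,10), (7.083,9), (6,9), (6,7.875), (5,7.5), (5,11), (6.667,11).
By the shoelace formula its area is 5.19.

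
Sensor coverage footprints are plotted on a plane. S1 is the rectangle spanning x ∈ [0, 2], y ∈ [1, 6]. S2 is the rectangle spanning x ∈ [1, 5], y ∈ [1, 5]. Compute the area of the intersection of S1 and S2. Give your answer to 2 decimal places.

4.00

|S1∩S2|: x∈[1,2], y∈[1,5] → 1·4 = 4.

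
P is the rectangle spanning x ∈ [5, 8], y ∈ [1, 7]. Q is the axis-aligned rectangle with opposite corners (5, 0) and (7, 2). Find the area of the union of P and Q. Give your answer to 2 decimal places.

20.00

By inclusion–exclusion:
Individual areas: |P| = 18, |Q| = 4.
|P∩Q|: x∈[5,7], y∈[1,2] → 2·1 = 2.
|P ∪ Q| = 22 − 2 = 20.00.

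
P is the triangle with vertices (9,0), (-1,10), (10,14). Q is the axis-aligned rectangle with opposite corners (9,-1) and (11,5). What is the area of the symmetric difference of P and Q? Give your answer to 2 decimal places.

|P| = 75, |Q| = 12, |P∩Q| = 0.8929.
|P △ Q| = |P| + |Q| − 2·|P∩Q| = 75 + 12 − 1.7857 = 85.21.

85.21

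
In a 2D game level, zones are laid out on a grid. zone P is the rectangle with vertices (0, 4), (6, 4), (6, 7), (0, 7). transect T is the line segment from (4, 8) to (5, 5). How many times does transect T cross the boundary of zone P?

1

The segment meets the boundary at (4.333,7).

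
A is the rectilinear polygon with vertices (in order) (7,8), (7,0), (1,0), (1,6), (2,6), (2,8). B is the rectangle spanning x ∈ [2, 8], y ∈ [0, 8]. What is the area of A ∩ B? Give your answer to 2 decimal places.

40.00

The intersection is the polygon with vertices (7,0), (2,0), (2,6), (2,8), (7,8).
By the shoelace formula its area is 40.00.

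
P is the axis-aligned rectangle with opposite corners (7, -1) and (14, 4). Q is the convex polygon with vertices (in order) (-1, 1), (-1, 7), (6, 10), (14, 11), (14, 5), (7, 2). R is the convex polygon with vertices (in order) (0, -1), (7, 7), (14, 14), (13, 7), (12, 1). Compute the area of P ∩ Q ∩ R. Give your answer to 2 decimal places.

The intersection is the polygon with vertices (11.667,4), (7,2), (7,4).
By the shoelace formula its area is 4.67.

4.67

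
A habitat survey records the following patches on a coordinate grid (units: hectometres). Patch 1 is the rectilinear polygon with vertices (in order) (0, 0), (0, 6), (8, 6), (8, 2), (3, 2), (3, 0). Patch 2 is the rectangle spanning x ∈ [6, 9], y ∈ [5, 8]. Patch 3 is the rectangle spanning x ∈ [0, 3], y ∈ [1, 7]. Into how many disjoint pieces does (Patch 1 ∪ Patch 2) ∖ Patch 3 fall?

2

(Patch 1 ∪ Patch 2) ∖ Patch 3 splits into 2 disjoint pieces (area 27, area 3).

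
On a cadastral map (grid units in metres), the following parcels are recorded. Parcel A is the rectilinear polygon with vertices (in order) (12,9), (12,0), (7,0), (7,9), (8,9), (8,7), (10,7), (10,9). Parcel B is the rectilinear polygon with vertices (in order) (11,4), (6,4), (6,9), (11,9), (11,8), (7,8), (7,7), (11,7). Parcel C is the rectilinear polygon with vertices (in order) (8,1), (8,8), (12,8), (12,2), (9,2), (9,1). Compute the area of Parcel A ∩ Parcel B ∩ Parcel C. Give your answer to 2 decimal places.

9.00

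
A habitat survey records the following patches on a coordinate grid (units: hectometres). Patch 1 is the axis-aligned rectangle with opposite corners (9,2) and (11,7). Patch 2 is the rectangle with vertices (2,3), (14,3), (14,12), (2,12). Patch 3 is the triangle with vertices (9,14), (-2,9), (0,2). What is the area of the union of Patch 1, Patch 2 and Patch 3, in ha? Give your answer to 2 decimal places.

By inclusion–exclusion:
Individual areas: |Patch 1| = 10, |Patch 2| = 108, |Patch 3| = 43.5.
|Patch 1∩Patch 2|: x∈[9,11], y∈[3,7] → 2·4 = 8.
|Patch 1∩Patch 3| = 0.
|Patch 2∩Patch 3| = 18.6303.
|Patch 1∩Patch 2∩Patch 3| = 0.
|Patch 1 ∪ Patch 2 ∪ Patch 3| = 161.5 − 26.6303 + 0 = 134.87.

134.87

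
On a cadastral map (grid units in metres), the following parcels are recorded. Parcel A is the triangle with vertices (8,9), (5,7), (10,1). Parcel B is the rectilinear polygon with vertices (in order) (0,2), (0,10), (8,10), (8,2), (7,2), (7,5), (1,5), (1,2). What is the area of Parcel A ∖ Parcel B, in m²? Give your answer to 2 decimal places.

|Parcel A| = 14, |Parcel A∩Parcel B| = 8.3333.
|Parcel A ∖ Parcel B| = |Parcel A| − |Parcel A∩Parcel B| = 14 − 8.3333 = 5.67.

5.67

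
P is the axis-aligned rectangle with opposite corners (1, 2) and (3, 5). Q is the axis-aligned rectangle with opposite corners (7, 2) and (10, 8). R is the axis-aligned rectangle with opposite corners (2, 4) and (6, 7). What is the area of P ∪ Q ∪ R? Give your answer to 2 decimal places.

By inclusion–exclusion:
Individual areas: |P| = 6, |Q| = 18, |R| = 12.
|P∩Q| = 0 (no overlap).
|P∩R|: x∈[2,3], y∈[4,5] → 1·1 = 1.
|Q∩R| = 0 (no overlap).
|P∩Q∩R| = 0.
|P ∪ Q ∪ R| = 36 − 1 + 0 = 35.00.

35.00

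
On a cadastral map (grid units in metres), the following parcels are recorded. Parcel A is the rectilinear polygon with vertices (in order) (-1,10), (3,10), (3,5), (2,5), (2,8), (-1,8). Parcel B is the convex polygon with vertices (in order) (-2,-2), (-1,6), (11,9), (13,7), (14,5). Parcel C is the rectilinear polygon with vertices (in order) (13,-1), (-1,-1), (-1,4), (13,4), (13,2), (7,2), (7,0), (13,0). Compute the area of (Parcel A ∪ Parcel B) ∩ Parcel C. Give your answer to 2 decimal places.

The region (Parcel A ∪ Parcel B) ∩ Parcel C is the polygon with vertices (7.143,2), (7,2), (7,1.938), (0.286,-1), (-1,-1), (-1,4), (11.714,4).
By the shoelace formula its area is 35.00.

35.00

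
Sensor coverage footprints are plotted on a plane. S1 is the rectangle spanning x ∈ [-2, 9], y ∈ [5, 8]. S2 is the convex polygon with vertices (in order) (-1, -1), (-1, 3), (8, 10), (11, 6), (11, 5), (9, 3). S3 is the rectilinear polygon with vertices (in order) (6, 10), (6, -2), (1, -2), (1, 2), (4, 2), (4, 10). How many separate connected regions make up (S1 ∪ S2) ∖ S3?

2

(S1 ∪ S2) ∖ S3 splits into 2 disjoint pieces (area 35.6286, area 27.2444).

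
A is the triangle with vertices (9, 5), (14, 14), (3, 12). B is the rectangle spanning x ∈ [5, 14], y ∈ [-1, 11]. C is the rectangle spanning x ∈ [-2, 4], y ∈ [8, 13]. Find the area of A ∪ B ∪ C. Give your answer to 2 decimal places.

157.16

By inclusion–exclusion:
Individual areas: |A| = 44.5, |B| = 108, |C| = 30.
|A∩B| = 24.6667.
|A∩C| = 0.6742.
|B∩C| = 0 (no overlap).
|A∩B∩C| = 0.
|A ∪ B ∪ C| = 182.5 − 25.3409 + 0 = 157.16.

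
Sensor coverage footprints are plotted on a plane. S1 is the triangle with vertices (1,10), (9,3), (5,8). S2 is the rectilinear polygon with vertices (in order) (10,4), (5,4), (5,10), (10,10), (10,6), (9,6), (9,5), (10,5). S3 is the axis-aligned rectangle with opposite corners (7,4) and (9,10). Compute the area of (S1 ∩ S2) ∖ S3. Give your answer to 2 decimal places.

2.25

|S1 ∩ S2| = 2.8286.
|(S1 ∩ S2) ∩ S3| = 0.5786.
|(S1 ∩ S2) ∖ S3| = 2.8286 − 0.5786 = 2.25.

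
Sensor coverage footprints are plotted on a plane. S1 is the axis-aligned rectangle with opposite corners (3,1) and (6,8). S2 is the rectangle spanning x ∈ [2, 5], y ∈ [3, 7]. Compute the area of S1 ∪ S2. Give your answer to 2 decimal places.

By inclusion–exclusion:
Individual areas: |S1| = 21, |S2| = 12.
|S1∩S2|: x∈[3,5], y∈[3,7] → 2·4 = 8.
|S1 ∪ S2| = 33 − 8 = 25.00.

25.00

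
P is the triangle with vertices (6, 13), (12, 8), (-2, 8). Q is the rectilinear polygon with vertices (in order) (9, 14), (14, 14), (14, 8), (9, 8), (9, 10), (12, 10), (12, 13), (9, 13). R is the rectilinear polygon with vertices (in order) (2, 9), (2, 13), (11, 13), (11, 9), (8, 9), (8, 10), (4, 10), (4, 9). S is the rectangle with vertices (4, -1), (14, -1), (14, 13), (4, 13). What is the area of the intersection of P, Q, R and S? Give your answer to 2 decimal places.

The intersection is the polygon with vertices (9.6,10), (10.8,9), (9,9), (9,10).
By the shoelace formula its area is 1.20.

1.20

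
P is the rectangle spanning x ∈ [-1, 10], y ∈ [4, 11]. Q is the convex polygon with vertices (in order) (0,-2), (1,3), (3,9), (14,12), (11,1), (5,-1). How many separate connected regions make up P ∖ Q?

1

P ∖ Q is a single connected region.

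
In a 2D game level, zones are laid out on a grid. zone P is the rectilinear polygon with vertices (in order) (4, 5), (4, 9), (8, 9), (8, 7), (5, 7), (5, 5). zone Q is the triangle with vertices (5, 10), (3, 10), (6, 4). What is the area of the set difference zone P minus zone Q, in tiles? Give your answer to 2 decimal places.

7.33

|zone P| = 10, |zone P∩zone Q| = 2.6667.
|zone P ∖ zone Q| = |zone P| − |zone P∩zone Q| = 10 − 2.6667 = 7.33.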